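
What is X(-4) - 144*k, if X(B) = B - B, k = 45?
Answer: -6480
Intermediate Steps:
X(B) = 0
X(-4) - 144*k = 0 - 144*45 = 0 - 6480 = -6480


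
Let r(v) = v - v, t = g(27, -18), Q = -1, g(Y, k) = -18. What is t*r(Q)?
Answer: 0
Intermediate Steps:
t = -18
r(v) = 0
t*r(Q) = -18*0 = 0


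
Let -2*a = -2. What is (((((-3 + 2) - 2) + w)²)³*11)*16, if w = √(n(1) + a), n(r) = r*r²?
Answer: 652432 - 459360*√2 ≈ 2798.9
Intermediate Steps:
n(r) = r³
a = 1 (a = -½*(-2) = 1)
w = √2 (w = √(1³ + 1) = √(1 + 1) = √2 ≈ 1.4142)
(((((-3 + 2) - 2) + w)²)³*11)*16 = (((((-3 + 2) - 2) + √2)²)³*11)*16 = ((((-1 - 2) + √2)²)³*11)*16 = (((-3 + √2)²)³*11)*16 = ((-3 + √2)⁶*11)*16 = (11*(-3 + √2)⁶)*16 = 176*(-3 + √2)⁶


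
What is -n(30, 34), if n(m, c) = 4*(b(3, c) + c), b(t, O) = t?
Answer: -148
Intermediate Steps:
n(m, c) = 12 + 4*c (n(m, c) = 4*(3 + c) = 12 + 4*c)
-n(30, 34) = -(12 + 4*34) = -(12 + 136) = -1*148 = -148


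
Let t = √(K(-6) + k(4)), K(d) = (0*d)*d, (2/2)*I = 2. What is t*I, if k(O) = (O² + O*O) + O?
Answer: 12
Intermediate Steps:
I = 2
k(O) = O + 2*O² (k(O) = (O² + O²) + O = 2*O² + O = O + 2*O²)
K(d) = 0 (K(d) = 0*d = 0)
t = 6 (t = √(0 + 4*(1 + 2*4)) = √(0 + 4*(1 + 8)) = √(0 + 4*9) = √(0 + 36) = √36 = 6)
t*I = 6*2 = 12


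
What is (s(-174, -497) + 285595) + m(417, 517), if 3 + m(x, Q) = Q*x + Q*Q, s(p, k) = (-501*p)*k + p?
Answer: -42557182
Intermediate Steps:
s(p, k) = p - 501*k*p (s(p, k) = -501*k*p + p = p - 501*k*p)
m(x, Q) = -3 + Q**2 + Q*x (m(x, Q) = -3 + (Q*x + Q*Q) = -3 + (Q*x + Q**2) = -3 + (Q**2 + Q*x) = -3 + Q**2 + Q*x)
(s(-174, -497) + 285595) + m(417, 517) = (-174*(1 - 501*(-497)) + 285595) + (-3 + 517**2 + 517*417) = (-174*(1 + 248997) + 285595) + (-3 + 267289 + 215589) = (-174*248998 + 285595) + 482875 = (-43325652 + 285595) + 482875 = -43040057 + 482875 = -42557182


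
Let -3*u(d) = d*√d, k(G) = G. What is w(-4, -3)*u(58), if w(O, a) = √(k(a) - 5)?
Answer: -232*I*√29/3 ≈ -416.45*I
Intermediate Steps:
u(d) = -d^(3/2)/3 (u(d) = -d*√d/3 = -d^(3/2)/3)
w(O, a) = √(-5 + a) (w(O, a) = √(a - 5) = √(-5 + a))
w(-4, -3)*u(58) = √(-5 - 3)*(-58*√58/3) = √(-8)*(-58*√58/3) = (2*I*√2)*(-58*√58/3) = -232*I*√29/3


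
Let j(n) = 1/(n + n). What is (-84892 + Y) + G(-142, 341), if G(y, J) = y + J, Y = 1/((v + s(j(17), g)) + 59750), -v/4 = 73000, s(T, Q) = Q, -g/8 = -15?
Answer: -19659786091/232130 ≈ -84693.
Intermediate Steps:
g = 120 (g = -8*(-15) = 120)
j(n) = 1/(2*n)
v = -292000 (v = -4*73000 = -292000)
Y = -1/232130 (Y = 1/((-292000 + 120) + 59750) = 1/(-291880 + 59750) = 1/(-232130) = -1/232130 ≈ -4.3079e-6)
G(y, J) = J + y
(-84892 + Y) + G(-142, 341) = (-84892 - 1/232130) + (341 - 142) = -19705979961/232130 + 199 = -19659786091/232130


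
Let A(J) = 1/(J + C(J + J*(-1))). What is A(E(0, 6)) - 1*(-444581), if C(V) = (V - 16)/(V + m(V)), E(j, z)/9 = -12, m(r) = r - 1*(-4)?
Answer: 49793071/112 ≈ 4.4458e+5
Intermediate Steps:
m(r) = 4 + r (m(r) = r + 4 = 4 + r)
E(j, z) = -108 (E(j, z) = 9*(-12) = -108)
C(V) = (-16 + V)/(4 + 2*V) (C(V) = (V - 16)/(V + (4 + V)) = (-16 + V)/(4 + 2*V))
A(J) = 1/(-4 + J) (A(J) = 1/(J + (-16 + (J + J*(-1)))/(2*(2 + (J + J*(-1))))) = 1/(J + (-16 + (J - J))/(2*(2 + (J - J)))) = 1/(J + (-16 + 0)/(2*(2 + 0))) = 1/(J + (½)*(-16)/2) = 1/(J + (½)*(½)*(-16)) = 1/(J - 4) = 1/(-4 + J))
A(E(0, 6)) - 1*(-444581) = 1/(-4 - 108) - 1*(-444581) = 1/(-112) + 444581 = -1/112 + 444581 = 49793071/112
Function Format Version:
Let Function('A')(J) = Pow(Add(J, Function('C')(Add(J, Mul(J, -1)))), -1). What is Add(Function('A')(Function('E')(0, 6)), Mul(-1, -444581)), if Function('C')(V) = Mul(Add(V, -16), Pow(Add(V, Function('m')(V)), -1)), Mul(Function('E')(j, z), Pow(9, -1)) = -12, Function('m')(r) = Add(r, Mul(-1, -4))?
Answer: Rational(49793071, 112) ≈ 4.4458e+5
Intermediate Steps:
Function('m')(r) = Add(4, r) (Function('m')(r) = Add(r, 4) = Add(4, r))
Function('E')(j, z) = -108 (Function('E')(j, z) = Mul(9, -12) = -108)
Function('C')(V) = Mul(Pow(Add(4, Mul(2, V)), -1), Add(-16, V)) (Function('C')(V) = Mul(Add(V, -16), Pow(Add(V, Add(4, V)), -1)) = Mul(Add(-16, V), Pow(Add(4, Mul(2, V)), -1)) = Mul(Pow(Add(4, Mul(2, V)), -1), Add(-16, V)))
Function('A')(J) = Pow(Add(-4, J), -1) (Function('A')(J) = Pow(Add(J, Mul(Rational(1, 2), Pow(Add(2, Add(J, Mul(J, -1))), -1), Add(-16, Add(J, Mul(J, -1))))), -1) = Pow(Add(J, Mul(Rational(1, 2), Pow(Add(2, Add(J, Mul(-1, J))), -1), Add(-16, Add(J, Mul(-1, J))))), -1) = Pow(Add(J, Mul(Rational(1, 2), Pow(Add(2, 0), -1), Add(-16, 0))), -1) = Pow(Add(J, Mul(Rational(1, 2), Pow(2, -1), -16)), -1) = Pow(Add(J, Mul(Rational(1, 2), Rational(1, 2), -16)), -1) = Pow(Add(J, -4), -1) = Pow(Add(-4, J), -1))
Add(Function('A')(Function('E')(0, 6)), Mul(-1, -444581)) = Add(Pow(Add(-4, -108), -1), Mul(-1, -444581)) = Add(Pow(-112, -1), 444581) = Add(Rational(-1, 112), 444581) = Rational(49793071, 112)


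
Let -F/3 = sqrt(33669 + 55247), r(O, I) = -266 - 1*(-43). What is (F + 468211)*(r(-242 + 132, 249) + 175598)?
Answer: 82112504125 - 1052250*sqrt(22229) ≈ 8.1956e+10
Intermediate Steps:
r(O, I) = -223 (r(O, I) = -266 + 43 = -223)
F = -6*sqrt(22229) (F = -3*sqrt(33669 + 55247) = -6*sqrt(22229) ≈ -894.56)
(F + 468211)*(r(-242 + 132, 249) + 175598) = (-6*sqrt(22229) + 468211)*(-223 + 175598) = (468211 - 6*sqrt(22229))*175375 = 82112504125 - 1052250*sqrt(22229)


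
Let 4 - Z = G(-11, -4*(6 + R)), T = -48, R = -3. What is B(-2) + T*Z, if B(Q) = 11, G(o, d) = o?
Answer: -709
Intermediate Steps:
Z = 15 (Z = 4 - 1*(-11) = 4 + 11 = 15)
B(-2) + T*Z = 11 - 48*15 = 11 - 720 = -709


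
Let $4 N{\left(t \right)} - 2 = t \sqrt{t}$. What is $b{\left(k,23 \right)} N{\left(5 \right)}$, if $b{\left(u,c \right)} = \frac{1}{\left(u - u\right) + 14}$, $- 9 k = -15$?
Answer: $\frac{1}{28} + \frac{5 \sqrt{5}}{56} \approx 0.23536$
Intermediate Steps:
$k = \frac{5}{3}$ ($k = \left(- \frac{1}{9}\right) \left(-15\right) = \frac{5}{3} \approx 1.6667$)
$N{\left(t \right)} = \frac{1}{2} + \frac{t^{\frac{3}{2}}}{4}$ ($N{\left(t \right)} = \frac{1}{2} + \frac{t \sqrt{t}}{4} = \frac{1}{2} + \frac{t^{\frac{3}{2}}}{4}$)
$b{\left(u,c \right)} = \frac{1}{14}$ ($b{\left(u,c \right)} = \frac{1}{0 + 14} = \frac{1}{14}$)
$b{\left(k,23 \right)} N{\left(5 \right)} = \frac{\frac{1}{2} + \frac{5^{\frac{3}{2}}}{4}}{14} = \frac{\frac{1}{2} + \frac{5 \sqrt{5}}{4}}{14} = \frac{1}{28} + \frac{5 \sqrt{5}}{56}$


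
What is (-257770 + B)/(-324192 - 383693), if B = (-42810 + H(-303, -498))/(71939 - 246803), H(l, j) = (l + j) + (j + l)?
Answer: 3756220739/10315300220 ≈ 0.36414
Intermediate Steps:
H(l, j) = 2*j + 2*l (H(l, j) = (j + l) + (j + l) = 2*j + 2*l)
B = 3701/14572 (B = (-42810 + (2*(-498) + 2*(-303)))/(71939 - 246803) = (-42810 + (-996 - 606))/(-174864) = (-42810 - 1602)*(-1/174864) = -44412*(-1/174864) = 3701/14572 ≈ 0.25398)
(-257770 + B)/(-324192 - 383693) = (-257770 + 3701/14572)/(-324192 - 383693) = -3756220739/14572/(-707885) = -3756220739/14572*(-1/707885) = 3756220739/10315300220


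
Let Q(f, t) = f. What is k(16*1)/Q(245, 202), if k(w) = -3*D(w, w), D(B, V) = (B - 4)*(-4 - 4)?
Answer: 288/245 ≈ 1.1755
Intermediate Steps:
D(B, V) = 32 - 8*B (D(B, V) = (-4 + B)*(-8) = 32 - 8*B)
k(w) = -96 + 24*w (k(w) = -3*(32 - 8*w) = -96 + 24*w)
k(16*1)/Q(245, 202) = (-96 + 24*(16*1))/245 = (-96 + 24*16)*(1/245) = (-96 + 384)*(1/245) = 288*(1/245) = 288/245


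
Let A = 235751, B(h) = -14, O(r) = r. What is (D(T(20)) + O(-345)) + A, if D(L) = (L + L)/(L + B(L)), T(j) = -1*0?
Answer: 235406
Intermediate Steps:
T(j) = 0
D(L) = 2*L/(-14 + L) (D(L) = (L + L)/(L - 14) = (2*L)/(-14 + L) = 2*L/(-14 + L))
(D(T(20)) + O(-345)) + A = (2*0/(-14 + 0) - 345) + 235751 = (2*0/(-14) - 345) + 235751 = (2*0*(-1/14) - 345) + 235751 = (0 - 345) + 235751 = -345 + 235751 = 235406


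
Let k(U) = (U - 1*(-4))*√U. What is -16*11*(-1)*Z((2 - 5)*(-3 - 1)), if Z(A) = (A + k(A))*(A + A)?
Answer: 50688 + 135168*√3 ≈ 2.8481e+5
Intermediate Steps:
k(U) = √U*(4 + U) (k(U) = (U + 4)*√U = (4 + U)*√U = √U*(4 + U))
Z(A) = 2*A*(A + √A*(4 + A)) (Z(A) = (A + √A*(4 + A))*(A + A) = (A + √A*(4 + A))*(2*A) = 2*A*(A + √A*(4 + A)))
-16*11*(-1)*Z((2 - 5)*(-3 - 1)) = -16*11*(-1)*2*((2 - 5)*(-3 - 1))*((2 - 5)*(-3 - 1) + √((2 - 5)*(-3 - 1))*(4 + (2 - 5)*(-3 - 1))) = -(-176)*2*(-3*(-4))*(-3*(-4) + √(-3*(-4))*(4 - 3*(-4))) = -(-176)*2*12*(12 + √12*(4 + 12)) = -(-176)*2*12*(12 + (2*√3)*16) = -(-176)*2*12*(12 + 32*√3) = -(-176)*(288 + 768*√3) = -16*(-3168 - 8448*√3) = 50688 + 135168*√3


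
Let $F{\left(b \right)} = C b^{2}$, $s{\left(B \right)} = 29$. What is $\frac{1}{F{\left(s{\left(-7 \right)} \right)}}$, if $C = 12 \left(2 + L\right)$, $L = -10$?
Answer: $- \frac{1}{80736} \approx -1.2386 \cdot 10^{-5}$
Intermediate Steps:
$C = -96$ ($C = 12 \left(2 - 10\right) = 12 \left(-8\right) = -96$)
$F{\left(b \right)} = - 96 b^{2}$
$\frac{1}{F{\left(s{\left(-7 \right)} \right)}} = \frac{1}{\left(-96\right) 29^{2}} = \frac{1}{\left(-96\right) 841} = \frac{1}{-80736} = - \frac{1}{80736}$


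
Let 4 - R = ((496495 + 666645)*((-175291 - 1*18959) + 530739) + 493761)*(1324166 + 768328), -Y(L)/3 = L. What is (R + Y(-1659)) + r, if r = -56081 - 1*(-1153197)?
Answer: -818969318737985077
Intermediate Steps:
Y(L) = -3*L
r = 1097116 (r = -56081 + 1153197 = 1097116)
R = -818969318739087170 (R = 4 - ((496495 + 666645)*((-175291 - 1*18959) + 530739) + 493761)*(1324166 + 768328) = 4 - (1163140*((-175291 - 18959) + 530739) + 493761)*2092494 = 4 - (1163140*(-194250 + 530739) + 493761)*2092494 = 4 - (1163140*336489 + 493761)*2092494 = 4 - (391383815460 + 493761)*2092494 = 4 - 391384309221*2092494 = 4 - 1*818969318739087174 = 4 - 818969318739087174 = -818969318739087170)
(R + Y(-1659)) + r = (-818969318739087170 - 3*(-1659)) + 1097116 = (-818969318739087170 + 4977) + 1097116 = -818969318739082193 + 1097116 = -818969318737985077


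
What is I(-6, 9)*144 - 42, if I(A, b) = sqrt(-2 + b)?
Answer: -42 + 144*sqrt(7) ≈ 338.99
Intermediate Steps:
I(-6, 9)*144 - 42 = sqrt(-2 + 9)*144 - 42 = sqrt(7)*144 - 42 = 144*sqrt(7) - 42 = -42 + 144*sqrt(7)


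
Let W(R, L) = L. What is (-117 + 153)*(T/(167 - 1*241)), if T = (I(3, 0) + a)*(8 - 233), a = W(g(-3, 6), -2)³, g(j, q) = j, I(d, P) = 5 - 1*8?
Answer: -44550/37 ≈ -1204.1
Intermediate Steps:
I(d, P) = -3 (I(d, P) = 5 - 8 = -3)
a = -8 (a = (-2)³ = -8)
T = 2475 (T = (-3 - 8)*(8 - 233) = -11*(-225) = 2475)
(-117 + 153)*(T/(167 - 1*241)) = (-117 + 153)*(2475/(167 - 1*241)) = 36*(2475/(167 - 241)) = 36*(2475/(-74)) = 36*(2475*(-1/74)) = 36*(-2475/74) = -44550/37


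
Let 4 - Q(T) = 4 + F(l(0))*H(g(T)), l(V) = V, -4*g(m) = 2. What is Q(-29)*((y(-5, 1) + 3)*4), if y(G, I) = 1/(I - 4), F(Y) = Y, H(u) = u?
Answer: 0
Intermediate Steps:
g(m) = -½ (g(m) = -¼*2 = -½)
y(G, I) = 1/(-4 + I)
Q(T) = 0 (Q(T) = 4 - (4 + 0*(-½)) = 4 - (4 + 0) = 4 - 1*4 = 4 - 4 = 0)
Q(-29)*((y(-5, 1) + 3)*4) = 0*((1/(-4 + 1) + 3)*4) = 0*((1/(-3) + 3)*4) = 0*((-⅓ + 3)*4) = 0*((8/3)*4) = 0*(32/3) = 0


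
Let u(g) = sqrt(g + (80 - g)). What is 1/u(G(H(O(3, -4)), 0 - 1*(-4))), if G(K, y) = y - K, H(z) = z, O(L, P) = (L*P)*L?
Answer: sqrt(5)/20 ≈ 0.11180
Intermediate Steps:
O(L, P) = P*L**2
u(g) = 4*sqrt(5) (u(g) = sqrt(80) = 4*sqrt(5))
1/u(G(H(O(3, -4)), 0 - 1*(-4))) = 1/(4*sqrt(5)) = sqrt(5)/20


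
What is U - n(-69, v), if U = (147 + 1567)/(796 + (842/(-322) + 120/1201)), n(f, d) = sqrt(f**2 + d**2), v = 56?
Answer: 331420754/153429055 - sqrt(7897) ≈ -86.705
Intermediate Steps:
n(f, d) = sqrt(d**2 + f**2)
U = 331420754/153429055 (U = 1714/(796 + (842*(-1/322) + 120*(1/1201))) = 1714/(796 + (-421/161 + 120/1201)) = 1714/(796 - 486301/193361) = 1714/(153429055/193361) = 1714*(193361/153429055) = 331420754/153429055 ≈ 2.1601)
U - n(-69, v) = 331420754/153429055 - sqrt(56**2 + (-69)**2) = 331420754/153429055 - sqrt(3136 + 4761) = 331420754/153429055 - sqrt(7897)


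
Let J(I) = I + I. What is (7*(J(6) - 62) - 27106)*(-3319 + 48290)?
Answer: -1234723776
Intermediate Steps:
J(I) = 2*I
(7*(J(6) - 62) - 27106)*(-3319 + 48290) = (7*(2*6 - 62) - 27106)*(-3319 + 48290) = (7*(12 - 62) - 27106)*44971 = (7*(-50) - 27106)*44971 = (-350 - 27106)*44971 = -27456*44971 = -1234723776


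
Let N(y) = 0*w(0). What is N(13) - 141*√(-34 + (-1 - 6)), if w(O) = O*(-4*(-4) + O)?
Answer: -141*I*√41 ≈ -902.84*I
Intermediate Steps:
w(O) = O*(16 + O)
N(y) = 0 (N(y) = 0*(0*(16 + 0)) = 0*(0*16) = 0*0 = 0)
N(13) - 141*√(-34 + (-1 - 6)) = 0 - 141*√(-34 + (-1 - 6)) = 0 - 141*√(-34 - 7) = 0 - 141*I*√41 = -141*I*√41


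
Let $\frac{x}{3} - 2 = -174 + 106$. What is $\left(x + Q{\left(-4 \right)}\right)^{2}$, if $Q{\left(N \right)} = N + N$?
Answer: $42436$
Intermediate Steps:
$x = -198$ ($x = 6 + 3 \left(-174 + 106\right) = 6 + 3 \left(-68\right) = 6 - 204 = -198$)
$Q{\left(N \right)} = 2 N$
$\left(x + Q{\left(-4 \right)}\right)^{2} = \left(-198 + 2 \left(-4\right)\right)^{2} = \left(-198 - 8\right)^{2} = \left(-206\right)^{2} = 42436$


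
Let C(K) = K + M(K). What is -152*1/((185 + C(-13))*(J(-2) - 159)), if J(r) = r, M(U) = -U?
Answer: 152/29785 ≈ 0.0051032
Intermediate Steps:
C(K) = 0 (C(K) = K - K = 0)
-152*1/((185 + C(-13))*(J(-2) - 159)) = -152*1/((-2 - 159)*(185 + 0)) = -152/((-161*185)) = -152/(-29785) = -152*(-1/29785) = 152/29785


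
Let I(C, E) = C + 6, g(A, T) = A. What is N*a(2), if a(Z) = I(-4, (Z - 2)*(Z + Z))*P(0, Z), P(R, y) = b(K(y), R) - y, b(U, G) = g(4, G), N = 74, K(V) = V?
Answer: 296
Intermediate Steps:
b(U, G) = 4
I(C, E) = 6 + C
P(R, y) = 4 - y
a(Z) = 8 - 2*Z (a(Z) = (6 - 4)*(4 - Z) = 2*(4 - Z) = 8 - 2*Z)
N*a(2) = 74*(8 - 2*2) = 74*(8 - 4) = 74*4 = 296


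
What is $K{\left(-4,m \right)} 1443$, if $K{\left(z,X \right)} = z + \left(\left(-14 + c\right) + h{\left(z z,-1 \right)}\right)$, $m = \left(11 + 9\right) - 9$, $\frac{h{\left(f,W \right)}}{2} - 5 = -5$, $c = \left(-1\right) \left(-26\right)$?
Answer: $11544$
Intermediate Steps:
$c = 26$
$h{\left(f,W \right)} = 0$ ($h{\left(f,W \right)} = 10 + 2 \left(-5\right) = 10 - 10 = 0$)
$m = 11$ ($m = 20 - 9 = 11$)
$K{\left(z,X \right)} = 12 + z$ ($K{\left(z,X \right)} = z + \left(\left(-14 + 26\right) + 0\right) = z + \left(12 + 0\right) = z + 12 = 12 + z$)
$K{\left(-4,m \right)} 1443 = \left(12 - 4\right) 1443 = 8 \cdot 1443 = 11544$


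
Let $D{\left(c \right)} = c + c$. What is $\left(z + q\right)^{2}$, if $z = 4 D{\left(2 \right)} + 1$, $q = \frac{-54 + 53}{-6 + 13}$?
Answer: $\frac{13924}{49} \approx 284.16$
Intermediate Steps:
$D{\left(c \right)} = 2 c$
$q = - \frac{1}{7} \approx -0.14286$
$z = 17$ ($z = 4 \cdot 2 \cdot 2 + 1 = 4 \cdot 4 + 1 = 16 + 1 = 17$)
$\left(z + q\right)^{2} = \left(17 - \frac{1}{7}\right)^{2} = \left(\frac{118}{7}\right)^{2} = \frac{13924}{49}$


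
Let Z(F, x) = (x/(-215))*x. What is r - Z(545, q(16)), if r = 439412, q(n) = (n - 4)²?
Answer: 94494316/215 ≈ 4.3951e+5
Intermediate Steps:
q(n) = (-4 + n)²
Z(F, x) = -x²/215 (Z(F, x) = (x*(-1/215))*x = (-x/215)*x = -x²/215)
r - Z(545, q(16)) = 439412 - (-1)*((-4 + 16)²)²/215 = 439412 - (-1)*(12²)²/215 = 439412 - (-1)*144²/215 = 439412 - (-1)*20736/215 = 439412 - 1*(-20736/215) = 439412 + 20736/215 = 94494316/215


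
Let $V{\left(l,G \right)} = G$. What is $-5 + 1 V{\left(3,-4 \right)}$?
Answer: $-9$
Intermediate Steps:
$-5 + 1 V{\left(3,-4 \right)} = -5 + 1 \left(-4\right) = -5 - 4 = -9$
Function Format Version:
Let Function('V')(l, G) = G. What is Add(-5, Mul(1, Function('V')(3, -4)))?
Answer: -9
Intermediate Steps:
Add(-5, Mul(1, Function('V')(3, -4))) = Add(-5, Mul(1, -4)) = Add(-5, -4) = -9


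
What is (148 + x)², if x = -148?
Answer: 0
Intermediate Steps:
(148 + x)² = (148 - 148)² = 0² = 0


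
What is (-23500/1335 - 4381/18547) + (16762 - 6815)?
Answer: 49169690776/4952049 ≈ 9929.2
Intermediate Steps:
(-23500/1335 - 4381/18547) + (16762 - 6815) = (-23500*1/1335 - 4381*1/18547) + 9947 = (-4700/267 - 4381/18547) + 9947 = -88340627/4952049 + 9947 = 49169690776/4952049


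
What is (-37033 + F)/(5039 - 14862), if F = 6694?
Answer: 30339/9823 ≈ 3.0886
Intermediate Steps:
(-37033 + F)/(5039 - 14862) = (-37033 + 6694)/(5039 - 14862) = -30339/(-9823) = -30339*(-1/9823) = 30339/9823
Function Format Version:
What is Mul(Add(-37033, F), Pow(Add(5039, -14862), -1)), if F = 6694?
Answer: Rational(30339, 9823) ≈ 3.0886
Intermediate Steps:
Mul(Add(-37033, F), Pow(Add(5039, -14862), -1)) = Mul(Add(-37033, 6694), Pow(Add(5039, -14862), -1)) = Mul(-30339, Pow(-9823, -1)) = Mul(-30339, Rational(-1, 9823)) = Rational(30339, 9823)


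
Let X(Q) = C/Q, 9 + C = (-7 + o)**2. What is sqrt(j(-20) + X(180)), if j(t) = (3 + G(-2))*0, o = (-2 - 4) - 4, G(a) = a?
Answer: sqrt(14)/3 ≈ 1.2472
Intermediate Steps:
o = -10 (o = -6 - 4 = -10)
j(t) = 0 (j(t) = (3 - 2)*0 = 1*0 = 0)
C = 280 (C = -9 + (-7 - 10)**2 = -9 + (-17)**2 = -9 + 289 = 280)
X(Q) = 280/Q
sqrt(j(-20) + X(180)) = sqrt(0 + 280/180) = sqrt(0 + 280*(1/180)) = sqrt(0 + 14/9) = sqrt(14/9) = sqrt(14)/3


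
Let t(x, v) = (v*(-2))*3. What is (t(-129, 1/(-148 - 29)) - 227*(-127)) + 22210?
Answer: 3011303/59 ≈ 51039.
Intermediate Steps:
t(x, v) = -6*v (t(x, v) = -2*v*3 = -6*v)
(t(-129, 1/(-148 - 29)) - 227*(-127)) + 22210 = (-6/(-148 - 29) - 227*(-127)) + 22210 = (-6/(-177) + 28829) + 22210 = (-6*(-1/177) + 28829) + 22210 = (2/59 + 28829) + 22210 = 1700913/59 + 22210 = 3011303/59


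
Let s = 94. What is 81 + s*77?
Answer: 7319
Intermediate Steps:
81 + s*77 = 81 + 94*77 = 81 + 7238 = 7319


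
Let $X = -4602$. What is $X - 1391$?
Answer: $-5993$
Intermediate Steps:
$X - 1391 = -4602 - 1391 = -5993$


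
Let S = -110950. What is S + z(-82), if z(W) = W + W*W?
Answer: -104308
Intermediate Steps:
z(W) = W + W²
S + z(-82) = -110950 - 82*(1 - 82) = -110950 - 82*(-81) = -110950 + 6642 = -104308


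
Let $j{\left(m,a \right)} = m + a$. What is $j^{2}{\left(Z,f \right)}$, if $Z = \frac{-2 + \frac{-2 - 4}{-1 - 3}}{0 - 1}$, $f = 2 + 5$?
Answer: $\frac{225}{4} \approx 56.25$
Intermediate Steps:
$f = 7$
$Z = \frac{1}{2}$ ($Z = \frac{-2 - \frac{6}{-1 - 3}}{-1} = \left(-2 - \frac{6}{-4}\right) \left(-1\right) = \left(-2 - - \frac{3}{2}\right) \left(-1\right) = \left(-2 + \frac{3}{2}\right) \left(-1\right) = \left(- \frac{1}{2}\right) \left(-1\right) = \frac{1}{2} \approx 0.5$)
$j{\left(m,a \right)} = a + m$
$j^{2}{\left(Z,f \right)} = \left(7 + \frac{1}{2}\right)^{2} = \left(\frac{15}{2}\right)^{2} = \frac{225}{4}$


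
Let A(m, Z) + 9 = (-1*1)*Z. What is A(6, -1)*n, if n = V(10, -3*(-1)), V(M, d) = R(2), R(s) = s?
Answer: -16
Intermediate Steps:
A(m, Z) = -9 - Z (A(m, Z) = -9 + (-1*1)*Z = -9 - Z)
V(M, d) = 2
n = 2
A(6, -1)*n = (-9 - 1*(-1))*2 = (-9 + 1)*2 = -8*2 = -16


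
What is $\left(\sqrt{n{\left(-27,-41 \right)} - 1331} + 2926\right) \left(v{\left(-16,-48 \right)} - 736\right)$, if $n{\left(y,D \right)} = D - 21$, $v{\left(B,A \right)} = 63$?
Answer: $-1969198 - 673 i \sqrt{1393} \approx -1.9692 \cdot 10^{6} - 25118.0 i$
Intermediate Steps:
$n{\left(y,D \right)} = -21 + D$ ($n{\left(y,D \right)} = D - 21 = -21 + D$)
$\left(\sqrt{n{\left(-27,-41 \right)} - 1331} + 2926\right) \left(v{\left(-16,-48 \right)} - 736\right) = \left(\sqrt{\left(-21 - 41\right) - 1331} + 2926\right) \left(63 - 736\right) = \left(\sqrt{-62 - 1331} + 2926\right) \left(-673\right) = \left(\sqrt{-1393} + 2926\right) \left(-673\right) = \left(i \sqrt{1393} + 2926\right) \left(-673\right) = \left(2926 + i \sqrt{1393}\right) \left(-673\right) = -1969198 - 673 i \sqrt{1393}$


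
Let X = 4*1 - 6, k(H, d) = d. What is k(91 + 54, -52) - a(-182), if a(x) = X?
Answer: -50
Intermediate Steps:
X = -2 (X = 4 - 6 = -2)
a(x) = -2
k(91 + 54, -52) - a(-182) = -52 - 1*(-2) = -52 + 2 = -50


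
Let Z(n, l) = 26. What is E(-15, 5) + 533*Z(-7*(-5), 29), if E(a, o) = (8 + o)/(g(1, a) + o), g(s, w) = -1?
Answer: 55445/4 ≈ 13861.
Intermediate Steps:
E(a, o) = (8 + o)/(-1 + o)
E(-15, 5) + 533*Z(-7*(-5), 29) = (8 + 5)/(-1 + 5) + 533*26 = 13/4 + 13858 = 55445/4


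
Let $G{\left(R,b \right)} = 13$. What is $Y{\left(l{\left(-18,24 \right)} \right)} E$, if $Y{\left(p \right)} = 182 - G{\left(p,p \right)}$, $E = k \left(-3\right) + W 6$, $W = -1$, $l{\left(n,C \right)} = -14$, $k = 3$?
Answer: $-2535$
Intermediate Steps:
$E = -15$ ($E = 3 \left(-3\right) - 6 = -9 - 6 = -15$)
$Y{\left(p \right)} = 169$ ($Y{\left(p \right)} = 182 - 13 = 169$)
$Y{\left(l{\left(-18,24 \right)} \right)} E = 169 \left(-15\right) = -2535$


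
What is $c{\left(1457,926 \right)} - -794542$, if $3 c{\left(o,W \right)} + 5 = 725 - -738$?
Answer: $795028$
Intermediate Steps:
$c{\left(o,W \right)} = 486$ ($c{\left(o,W \right)} = - \frac{5}{3} + \frac{725 - -738}{3} = - \frac{5}{3} + \frac{725 + 738}{3} = - \frac{5}{3} + \frac{1}{3} \cdot 1463 = - \frac{5}{3} + \frac{1463}{3} = 486$)
$c{\left(1457,926 \right)} - -794542 = 486 - -794542 = 486 + 794542 = 795028$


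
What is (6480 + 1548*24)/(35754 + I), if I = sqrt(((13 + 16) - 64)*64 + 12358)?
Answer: 780009264/639169199 - 21816*sqrt(10118)/639169199 ≈ 1.2169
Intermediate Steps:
I = sqrt(10118) (I = sqrt((29 - 64)*64 + 12358) = sqrt(-35*64 + 12358) = sqrt(-2240 + 12358) = sqrt(10118) ≈ 100.59)
(6480 + 1548*24)/(35754 + I) = (6480 + 1548*24)/(35754 + sqrt(10118)) = (6480 + 37152)/(35754 + sqrt(10118)) = 43632/(35754 + sqrt(10118))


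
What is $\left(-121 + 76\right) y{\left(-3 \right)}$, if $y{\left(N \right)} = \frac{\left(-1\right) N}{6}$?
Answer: $- \frac{45}{2} \approx -22.5$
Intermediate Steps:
$y{\left(N \right)} = - \frac{N}{6}$ ($y{\left(N \right)} = - N \frac{1}{6} = - \frac{N}{6}$)
$\left(-121 + 76\right) y{\left(-3 \right)} = \left(-121 + 76\right) \left(\left(- \frac{1}{6}\right) \left(-3\right)\right) = \left(-45\right) \frac{1}{2} = - \frac{45}{2}$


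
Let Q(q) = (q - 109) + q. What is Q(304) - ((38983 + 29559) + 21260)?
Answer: -89303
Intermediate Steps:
Q(q) = -109 + 2*q (Q(q) = (-109 + q) + q = -109 + 2*q)
Q(304) - ((38983 + 29559) + 21260) = (-109 + 2*304) - ((38983 + 29559) + 21260) = (-109 + 608) - (68542 + 21260) = 499 - 1*89802 = 499 - 89802 = -89303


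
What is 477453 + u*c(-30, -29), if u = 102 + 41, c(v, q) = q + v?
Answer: 469016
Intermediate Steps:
u = 143
477453 + u*c(-30, -29) = 477453 + 143*(-29 - 30) = 477453 + 143*(-59) = 477453 - 8437 = 469016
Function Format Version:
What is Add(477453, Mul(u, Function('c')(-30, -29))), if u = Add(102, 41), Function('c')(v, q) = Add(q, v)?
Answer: 469016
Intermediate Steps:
u = 143
Add(477453, Mul(u, Function('c')(-30, -29))) = Add(477453, Mul(143, Add(-29, -30))) = Add(477453, Mul(143, -59)) = Add(477453, -8437) = 469016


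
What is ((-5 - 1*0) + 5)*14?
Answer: 0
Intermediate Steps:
((-5 - 1*0) + 5)*14 = ((-5 + 0) + 5)*14 = (-5 + 5)*14 = 0*14 = 0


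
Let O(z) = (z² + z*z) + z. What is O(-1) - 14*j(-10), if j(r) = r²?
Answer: -1399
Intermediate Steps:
O(z) = z + 2*z² (O(z) = (z² + z²) + z = 2*z² + z = z + 2*z²)
O(-1) - 14*j(-10) = -(1 + 2*(-1)) - 14*(-10)² = -(1 - 2) - 14*100 = -1*(-1) - 1400 = 1 - 1400 = -1399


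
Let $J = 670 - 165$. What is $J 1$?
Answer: $505$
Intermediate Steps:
$J = 505$ ($J = 670 - 165 = 505$)
$J 1 = 505 \cdot 1 = 505$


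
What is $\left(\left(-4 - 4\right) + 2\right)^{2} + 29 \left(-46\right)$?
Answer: $-1298$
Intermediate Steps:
$\left(\left(-4 - 4\right) + 2\right)^{2} + 29 \left(-46\right) = \left(\left(-4 - 4\right) + 2\right)^{2} - 1334 = \left(-8 + 2\right)^{2} - 1334 = \left(-6\right)^{2} - 1334 = 36 - 1334 = -1298$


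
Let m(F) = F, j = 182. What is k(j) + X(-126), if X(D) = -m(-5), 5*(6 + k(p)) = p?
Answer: 177/5 ≈ 35.400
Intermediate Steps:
k(p) = -6 + p/5
X(D) = 5 (X(D) = -1*(-5) = 5)
k(j) + X(-126) = (-6 + (1/5)*182) + 5 = (-6 + 182/5) + 5 = 152/5 + 5 = 177/5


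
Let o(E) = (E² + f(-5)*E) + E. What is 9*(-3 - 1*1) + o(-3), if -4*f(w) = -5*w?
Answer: -45/4 ≈ -11.250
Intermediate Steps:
f(w) = 5*w/4 (f(w) = -(-5)*w/4 = 5*w/4)
o(E) = E² - 21*E/4 (o(E) = (E² + ((5/4)*(-5))*E) + E = (E² - 25*E/4) + E = E² - 21*E/4)
9*(-3 - 1*1) + o(-3) = 9*(-3 - 1*1) + (¼)*(-3)*(-21 + 4*(-3)) = 9*(-3 - 1) + (¼)*(-3)*(-21 - 12) = 9*(-4) + (¼)*(-3)*(-33) = -36 + 99/4 = -45/4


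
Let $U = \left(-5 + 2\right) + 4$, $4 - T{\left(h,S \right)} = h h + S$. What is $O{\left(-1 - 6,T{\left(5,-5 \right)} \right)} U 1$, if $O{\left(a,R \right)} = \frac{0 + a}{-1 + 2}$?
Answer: $-7$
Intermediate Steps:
$T{\left(h,S \right)} = 4 - S - h^{2}$ ($T{\left(h,S \right)} = 4 - \left(h h + S\right) = 4 - \left(h^{2} + S\right) = 4 - \left(S + h^{2}\right) = 4 - S - h^{2}$)
$U = 1$ ($U = -3 + 4 = 1$)
$O{\left(a,R \right)} = a$ ($O{\left(a,R \right)} = \frac{a}{1} = a 1 = a$)
$O{\left(-1 - 6,T{\left(5,-5 \right)} \right)} U 1 = \left(-1 - 6\right) 1 \cdot 1 = \left(-7\right) 1 \cdot 1 = \left(-7\right) 1 = -7$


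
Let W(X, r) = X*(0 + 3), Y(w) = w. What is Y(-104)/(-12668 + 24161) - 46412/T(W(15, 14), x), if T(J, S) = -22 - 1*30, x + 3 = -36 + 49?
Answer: 133351927/149409 ≈ 892.53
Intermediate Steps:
x = 10 (x = -3 + (-36 + 49) = -3 + 13 = 10)
W(X, r) = 3*X (W(X, r) = X*3 = 3*X)
T(J, S) = -52 (T(J, S) = -22 - 30 = -52)
Y(-104)/(-12668 + 24161) - 46412/T(W(15, 14), x) = -104/(-12668 + 24161) - 46412/(-52) = -104/11493 - 46412*(-1/52) = -104*1/11493 + 11603/13 = -104/11493 + 11603/13 = 133351927/149409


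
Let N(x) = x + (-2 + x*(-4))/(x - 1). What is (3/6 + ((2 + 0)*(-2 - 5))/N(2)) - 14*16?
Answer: -887/4 ≈ -221.75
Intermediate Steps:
N(x) = x + (-2 - 4*x)/(-1 + x)
(3/6 + ((2 + 0)*(-2 - 5))/N(2)) - 14*16 = (3/6 + ((2 + 0)*(-2 - 5))/(((-2 + 2² - 5*2)/(-1 + 2)))) - 14*16 = (3*(⅙) + (2*(-7))/(((-2 + 4 - 10)/1))) - 224 = (½ - 14/(1*(-8))) - 224 = (½ - 14/(-8)) - 224 = (½ - 14*(-⅛)) - 224 = (½ + 7/4) - 224 = 9/4 - 224 = -887/4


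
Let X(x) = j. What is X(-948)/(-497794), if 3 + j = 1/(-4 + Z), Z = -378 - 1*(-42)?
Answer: 1021/169249960 ≈ 6.0325e-6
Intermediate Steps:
Z = -336 (Z = -378 + 42 = -336)
j = -1021/340 (j = -3 + 1/(-4 - 336) = -3 + 1/(-340) = -3 - 1/340 = -1021/340 ≈ -3.0029)
X(x) = -1021/340
X(-948)/(-497794) = -1021/340/(-497794) = -1021/340*(-1/497794) = 1021/169249960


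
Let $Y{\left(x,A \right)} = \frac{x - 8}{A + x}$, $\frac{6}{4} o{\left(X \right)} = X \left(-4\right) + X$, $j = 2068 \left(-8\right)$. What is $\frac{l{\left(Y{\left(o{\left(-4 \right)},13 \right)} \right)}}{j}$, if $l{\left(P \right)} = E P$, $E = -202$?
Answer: $0$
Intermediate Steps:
$j = -16544$
$o{\left(X \right)} = - 2 X$ ($o{\left(X \right)} = \frac{2 \left(X \left(-4\right) + X\right)}{3} = \frac{2 \left(- 4 X + X\right)}{3} = \frac{2 \left(- 3 X\right)}{3} = - 2 X$)
$Y{\left(x,A \right)} = \frac{-8 + x}{A + x}$
$l{\left(P \right)} = - 202 P$
$\frac{l{\left(Y{\left(o{\left(-4 \right)},13 \right)} \right)}}{j} = \frac{\left(-202\right) \frac{-8 - -8}{13 - -8}}{-16544} = - 202 \frac{-8 + 8}{13 + 8} \left(- \frac{1}{16544}\right) = - 202 \cdot \frac{1}{21} \cdot 0 \left(- \frac{1}{16544}\right) = \left(-202\right) 0 \left(- \frac{1}{16544}\right) = 0 \left(- \frac{1}{16544}\right) = 0$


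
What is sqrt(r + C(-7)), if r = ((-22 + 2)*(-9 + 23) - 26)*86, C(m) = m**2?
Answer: I*sqrt(26267) ≈ 162.07*I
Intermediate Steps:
r = -26316 (r = (-20*14 - 26)*86 = (-280 - 26)*86 = -306*86 = -26316)
sqrt(r + C(-7)) = sqrt(-26316 + (-7)**2) = sqrt(-26316 + 49) = sqrt(-26267) = I*sqrt(26267)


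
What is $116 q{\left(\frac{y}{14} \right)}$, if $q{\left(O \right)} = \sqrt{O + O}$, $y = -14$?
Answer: $116 i \sqrt{2} \approx 164.05 i$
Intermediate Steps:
$q{\left(O \right)} = \sqrt{2} \sqrt{O}$ ($q{\left(O \right)} = \sqrt{2 O} = \sqrt{2} \sqrt{O}$)
$116 q{\left(\frac{y}{14} \right)} = 116 \sqrt{2} \sqrt{- \frac{14}{14}} = 116 \sqrt{2} \sqrt{\left(-14\right) \frac{1}{14}} = 116 \sqrt{2} \sqrt{-1} = 116 \sqrt{2} i = 116 i \sqrt{2}$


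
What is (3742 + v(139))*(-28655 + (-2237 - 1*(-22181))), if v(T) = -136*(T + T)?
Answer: 296748926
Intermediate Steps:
v(T) = -272*T
(3742 + v(139))*(-28655 + (-2237 - 1*(-22181))) = (3742 - 272*139)*(-28655 + (-2237 - 1*(-22181))) = (3742 - 37808)*(-28655 + (-2237 + 22181)) = -34066*(-28655 + 19944) = -34066*(-8711) = 296748926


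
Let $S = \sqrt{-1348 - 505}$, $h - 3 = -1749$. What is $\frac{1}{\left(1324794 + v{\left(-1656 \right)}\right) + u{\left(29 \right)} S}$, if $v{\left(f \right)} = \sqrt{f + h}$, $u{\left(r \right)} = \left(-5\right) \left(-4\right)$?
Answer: $\frac{1}{1324794 + 9 i \sqrt{42} + 20 i \sqrt{1853}} \approx 7.5483 \cdot 10^{-7} - 5.24 \cdot 10^{-10} i$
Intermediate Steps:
$h = -1746$ ($h = 3 - 1749 = -1746$)
$u{\left(r \right)} = 20$
$v{\left(f \right)} = \sqrt{-1746 + f}$ ($v{\left(f \right)} = \sqrt{f - 1746} = \sqrt{-1746 + f}$)
$S = i \sqrt{1853}$ ($S = \sqrt{-1853} = i \sqrt{1853} \approx 43.047 i$)
$\frac{1}{\left(1324794 + v{\left(-1656 \right)}\right) + u{\left(29 \right)} S} = \frac{1}{\left(1324794 + \sqrt{-1746 - 1656}\right) + 20 i \sqrt{1853}} = \frac{1}{\left(1324794 + \sqrt{-3402}\right) + 20 i \sqrt{1853}} = \frac{1}{\left(1324794 + 9 i \sqrt{42}\right) + 20 i \sqrt{1853}} = \frac{1}{1324794 + 9 i \sqrt{42} + 20 i \sqrt{1853}}$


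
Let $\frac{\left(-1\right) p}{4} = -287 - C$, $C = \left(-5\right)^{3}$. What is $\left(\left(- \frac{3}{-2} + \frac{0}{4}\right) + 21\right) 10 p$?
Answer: $145800$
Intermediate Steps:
$C = -125$
$p = 648$ ($p = - 4 \left(-287 - -125\right) = - 4 \left(-287 + 125\right) = \left(-4\right) \left(-162\right) = 648$)
$\left(\left(- \frac{3}{-2} + \frac{0}{4}\right) + 21\right) 10 p = \left(\left(- \frac{3}{-2} + \frac{0}{4}\right) + 21\right) 10 \cdot 648 = \left(\left(\left(-3\right) \left(- \frac{1}{2}\right) + 0 \cdot \frac{1}{4}\right) + 21\right) 10 \cdot 648 = \left(\left(\frac{3}{2} + 0\right) + 21\right) 10 \cdot 648 = \left(\frac{3}{2} + 21\right) 10 \cdot 648 = \frac{45}{2} \cdot 10 \cdot 648 = 225 \cdot 648 = 145800$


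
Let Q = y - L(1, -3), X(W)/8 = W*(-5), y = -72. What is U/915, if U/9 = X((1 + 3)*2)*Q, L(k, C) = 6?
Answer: 14976/61 ≈ 245.51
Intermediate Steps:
X(W) = -40*W (X(W) = 8*(W*(-5)) = 8*(-5*W) = -40*W)
Q = -78 (Q = -72 - 1*6 = -72 - 6 = -78)
U = 224640 (U = 9*(-40*(1 + 3)*2*(-78)) = 9*(-160*2*(-78)) = 9*(-40*8*(-78)) = 9*(-320*(-78)) = 9*24960 = 224640)
U/915 = 224640/915 = 224640*(1/915) = 14976/61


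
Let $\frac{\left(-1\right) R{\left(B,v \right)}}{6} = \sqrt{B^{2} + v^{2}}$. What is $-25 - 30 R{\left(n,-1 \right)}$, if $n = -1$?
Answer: $-25 + 180 \sqrt{2} \approx 229.56$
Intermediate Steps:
$R{\left(B,v \right)} = - 6 \sqrt{B^{2} + v^{2}}$
$-25 - 30 R{\left(n,-1 \right)} = -25 - 30 \left(- 6 \sqrt{\left(-1\right)^{2} + \left(-1\right)^{2}}\right) = -25 - 30 \left(- 6 \sqrt{1 + 1}\right) = -25 - 30 \left(- 6 \sqrt{2}\right) = -25 + 180 \sqrt{2}$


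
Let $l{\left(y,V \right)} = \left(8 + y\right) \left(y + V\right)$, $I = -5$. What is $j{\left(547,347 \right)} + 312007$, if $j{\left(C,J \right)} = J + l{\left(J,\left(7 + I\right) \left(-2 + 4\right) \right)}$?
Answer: $436959$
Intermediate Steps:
$l{\left(y,V \right)} = \left(8 + y\right) \left(V + y\right)$
$j{\left(C,J \right)} = 32 + J^{2} + 13 J$ ($j{\left(C,J \right)} = J + \left(J^{2} + 8 \left(7 - 5\right) \left(-2 + 4\right) + 8 J + \left(7 - 5\right) \left(-2 + 4\right) J\right) = J + \left(J^{2} + 8 \cdot 2 \cdot 2 + 8 J + 2 \cdot 2 J\right) = J + \left(J^{2} + 8 \cdot 4 + 8 J + 4 J\right) = J + \left(J^{2} + 32 + 8 J + 4 J\right) = J + \left(32 + J^{2} + 12 J\right) = 32 + J^{2} + 13 J$)
$j{\left(547,347 \right)} + 312007 = \left(32 + 347^{2} + 13 \cdot 347\right) + 312007 = \left(32 + 120409 + 4511\right) + 312007 = 124952 + 312007 = 436959$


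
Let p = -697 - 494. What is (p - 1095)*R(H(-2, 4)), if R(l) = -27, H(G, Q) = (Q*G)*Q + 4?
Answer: 61722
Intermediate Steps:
H(G, Q) = 4 + G*Q² (H(G, Q) = (G*Q)*Q + 4 = G*Q² + 4 = 4 + G*Q²)
p = -1191
(p - 1095)*R(H(-2, 4)) = (-1191 - 1095)*(-27) = -2286*(-27) = 61722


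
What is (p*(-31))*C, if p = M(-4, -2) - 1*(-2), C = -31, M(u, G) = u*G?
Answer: 9610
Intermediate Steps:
M(u, G) = G*u
p = 10 (p = -2*(-4) - 1*(-2) = 8 + 2 = 10)
(p*(-31))*C = (10*(-31))*(-31) = -310*(-31) = 9610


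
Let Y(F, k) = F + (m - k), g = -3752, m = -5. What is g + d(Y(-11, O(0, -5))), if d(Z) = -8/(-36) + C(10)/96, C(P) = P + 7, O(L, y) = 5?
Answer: -1080461/288 ≈ -3751.6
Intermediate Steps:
C(P) = 7 + P
Y(F, k) = -5 + F - k (Y(F, k) = F + (-5 - k) = -5 + F - k)
d(Z) = 115/288 (d(Z) = -8/(-36) + (7 + 10)/96 = -8*(-1/36) + 17*(1/96) = 2/9 + 17/96 = 115/288)
g + d(Y(-11, O(0, -5))) = -3752 + 115/288 = -1080461/288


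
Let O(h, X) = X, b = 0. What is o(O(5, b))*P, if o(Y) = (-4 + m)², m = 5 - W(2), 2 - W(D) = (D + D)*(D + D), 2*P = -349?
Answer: -78525/2 ≈ -39263.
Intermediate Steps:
P = -349/2 (P = (½)*(-349) = -349/2 ≈ -174.50)
W(D) = 2 - 4*D² (W(D) = 2 - (D + D)*(D + D) = 2 - 2*D*2*D = 2 - 4*D²)
m = 19 (m = 5 - (2 - 4*2²) = 5 - (2 - 4*4) = 5 - (2 - 16) = 5 - 1*(-14) = 5 + 14 = 19)
o(Y) = 225 (o(Y) = (-4 + 19)² = 15² = 225)
o(O(5, b))*P = 225*(-349/2) = -78525/2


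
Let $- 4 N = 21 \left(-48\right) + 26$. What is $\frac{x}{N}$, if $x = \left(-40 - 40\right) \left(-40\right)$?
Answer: $\frac{6400}{491} \approx 13.035$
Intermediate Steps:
$x = 3200$ ($x = \left(-80\right) \left(-40\right) = 3200$)
$N = \frac{491}{2}$ ($N = - \frac{21 \left(-48\right) + 26}{4} = - \frac{-1008 + 26}{4} = \left(- \frac{1}{4}\right) \left(-982\right) = \frac{491}{2} \approx 245.5$)
$\frac{x}{N} = \frac{3200}{\frac{491}{2}} = 3200 \cdot \frac{2}{491} = \frac{6400}{491}$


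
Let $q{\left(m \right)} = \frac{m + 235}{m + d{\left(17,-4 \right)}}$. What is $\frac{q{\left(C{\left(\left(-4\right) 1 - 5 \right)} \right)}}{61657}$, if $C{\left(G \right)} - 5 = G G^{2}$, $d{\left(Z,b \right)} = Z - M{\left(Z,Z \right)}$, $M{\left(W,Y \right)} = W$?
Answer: $\frac{489}{44639668} \approx 1.0954 \cdot 10^{-5}$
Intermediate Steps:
$d{\left(Z,b \right)} = 0$ ($d{\left(Z,b \right)} = Z - Z = 0$)
$C{\left(G \right)} = 5 + G^{3}$ ($C{\left(G \right)} = 5 + G G^{2} = 5 + G^{3}$)
$q{\left(m \right)} = \frac{235 + m}{m}$ ($q{\left(m \right)} = \frac{m + 235}{m + 0} = \frac{235 + m}{m}$)
$\frac{q{\left(C{\left(\left(-4\right) 1 - 5 \right)} \right)}}{61657} = \frac{\frac{1}{5 + \left(\left(-4\right) 1 - 5\right)^{3}} \left(235 + \left(5 + \left(\left(-4\right) 1 - 5\right)^{3}\right)\right)}{61657} = \frac{235 + \left(5 + \left(-4 - 5\right)^{3}\right)}{5 + \left(-4 - 5\right)^{3}} \cdot \frac{1}{61657} = \frac{235 + \left(5 + \left(-9\right)^{3}\right)}{5 + \left(-9\right)^{3}} \cdot \frac{1}{61657} = \frac{235 + \left(5 - 729\right)}{5 - 729} \cdot \frac{1}{61657} = \frac{235 - 724}{-724} \cdot \frac{1}{61657} = \left(- \frac{1}{724}\right) \left(-489\right) \frac{1}{61657} = \frac{489}{724} \cdot \frac{1}{61657} = \frac{489}{44639668}$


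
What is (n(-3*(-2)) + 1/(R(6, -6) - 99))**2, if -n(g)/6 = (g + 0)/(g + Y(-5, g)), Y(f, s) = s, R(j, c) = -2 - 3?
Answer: 97969/10816 ≈ 9.0578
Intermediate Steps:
R(j, c) = -5
n(g) = -3 (n(g) = -6*(g + 0)/(g + g) = -6*g/(2*g) = -6*g*1/(2*g) = -6*1/2 = -3)
(n(-3*(-2)) + 1/(R(6, -6) - 99))**2 = (-3 + 1/(-5 - 99))**2 = (-3 + 1/(-104))**2 = (-3 - 1/104)**2 = (-313/104)**2 = 97969/10816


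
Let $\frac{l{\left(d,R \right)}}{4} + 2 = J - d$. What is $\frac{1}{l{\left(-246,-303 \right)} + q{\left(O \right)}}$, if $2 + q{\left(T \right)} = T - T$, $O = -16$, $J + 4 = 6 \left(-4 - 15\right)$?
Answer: $\frac{1}{502} \approx 0.001992$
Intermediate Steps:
$J = -118$ ($J = -4 + 6 \left(-4 - 15\right) = -4 + 6 \left(-19\right) = -4 - 114 = -118$)
$q{\left(T \right)} = -2$ ($q{\left(T \right)} = -2 + \left(T - T\right) = -2 + 0 = -2$)
$l{\left(d,R \right)} = -480 - 4 d$ ($l{\left(d,R \right)} = -8 + 4 \left(-118 - d\right) = -8 - \left(472 + 4 d\right) = -480 - 4 d$)
$\frac{1}{l{\left(-246,-303 \right)} + q{\left(O \right)}} = \frac{1}{\left(-480 - -984\right) - 2} = \frac{1}{\left(-480 + 984\right) - 2} = \frac{1}{504 - 2} = \frac{1}{502}$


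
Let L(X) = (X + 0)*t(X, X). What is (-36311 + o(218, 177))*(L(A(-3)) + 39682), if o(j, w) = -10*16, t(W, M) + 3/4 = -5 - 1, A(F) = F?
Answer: -5791923039/4 ≈ -1.4480e+9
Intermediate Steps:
t(W, M) = -27/4 (t(W, M) = -¾ + (-5 - 1) = -¾ - 6 = -27/4)
L(X) = -27*X/4 (L(X) = (X + 0)*(-27/4) = X*(-27/4) = -27*X/4)
o(j, w) = -160
(-36311 + o(218, 177))*(L(A(-3)) + 39682) = (-36311 - 160)*(-27/4*(-3) + 39682) = -36471*(81/4 + 39682) = -36471*158809/4 = -5791923039/4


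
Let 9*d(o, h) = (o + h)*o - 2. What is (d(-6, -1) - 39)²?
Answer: 96721/81 ≈ 1194.1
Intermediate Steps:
d(o, h) = -2/9 + o*(h + o)/9 (d(o, h) = ((o + h)*o - 2)/9 = ((h + o)*o - 2)/9 = (o*(h + o) - 2)/9 = (-2 + o*(h + o))/9 = -2/9 + o*(h + o)/9)
(d(-6, -1) - 39)² = ((-2/9 + (⅑)*(-6)² + (⅑)*(-1)*(-6)) - 39)² = ((-2/9 + (⅑)*36 + ⅔) - 39)² = ((-2/9 + 4 + ⅔) - 39)² = (40/9 - 39)² = (-311/9)² = 96721/81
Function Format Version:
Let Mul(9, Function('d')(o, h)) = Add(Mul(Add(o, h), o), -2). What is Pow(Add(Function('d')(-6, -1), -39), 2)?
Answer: Rational(96721, 81) ≈ 1194.1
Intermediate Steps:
Function('d')(o, h) = Add(Rational(-2, 9), Mul(Rational(1, 9), o, Add(h, o))) (Function('d')(o, h) = Mul(Rational(1, 9), Add(Mul(Add(o, h), o), -2)) = Mul(Rational(1, 9), Add(Mul(Add(h, o), o), -2)) = Mul(Rational(1, 9), Add(Mul(o, Add(h, o)), -2)) = Mul(Rational(1, 9), Add(-2, Mul(o, Add(h, o)))) = Add(Rational(-2, 9), Mul(Rational(1, 9), o, Add(h, o))))
Pow(Add(Function('d')(-6, -1), -39), 2) = Pow(Add(Add(Rational(-2, 9), Mul(Rational(1, 9), Pow(-6, 2)), Mul(Rational(1, 9), -1, -6)), -39), 2) = Pow(Add(Add(Rational(-2, 9), Mul(Rational(1, 9), 36), Rational(2, 3)), -39), 2) = Pow(Add(Add(Rational(-2, 9), 4, Rational(2, 3)), -39), 2) = Pow(Add(Rational(40, 9), -39), 2) = Pow(Rational(-311, 9), 2) = Rational(96721, 81)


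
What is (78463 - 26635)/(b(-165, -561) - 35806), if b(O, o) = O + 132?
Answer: -51828/35839 ≈ -1.4461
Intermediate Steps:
b(O, o) = 132 + O
(78463 - 26635)/(b(-165, -561) - 35806) = (78463 - 26635)/((132 - 165) - 35806) = 51828/(-33 - 35806) = 51828/(-35839) = 51828*(-1/35839) = -51828/35839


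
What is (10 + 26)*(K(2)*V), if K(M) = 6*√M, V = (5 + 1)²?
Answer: 7776*√2 ≈ 10997.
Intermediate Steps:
V = 36 (V = 6² = 36)
(10 + 26)*(K(2)*V) = (10 + 26)*((6*√2)*36) = 36*(216*√2) = 7776*√2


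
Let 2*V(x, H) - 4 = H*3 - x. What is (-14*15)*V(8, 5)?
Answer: -1155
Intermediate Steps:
V(x, H) = 2 - x/2 + 3*H/2 (V(x, H) = 2 + (H*3 - x)/2 = 2 + (3*H - x)/2 = 2 + (-x + 3*H)/2 = 2 + (-x/2 + 3*H/2) = 2 - x/2 + 3*H/2)
(-14*15)*V(8, 5) = (-14*15)*(2 - ½*8 + (3/2)*5) = -210*(2 - 4 + 15/2) = -210*11/2 = -1155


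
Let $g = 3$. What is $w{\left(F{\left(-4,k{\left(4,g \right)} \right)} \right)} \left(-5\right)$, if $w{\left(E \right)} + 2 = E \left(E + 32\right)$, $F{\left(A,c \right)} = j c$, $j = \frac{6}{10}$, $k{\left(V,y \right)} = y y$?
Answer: $- \frac{4999}{5} \approx -999.8$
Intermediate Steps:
$k{\left(V,y \right)} = y^{2}$
$j = \frac{3}{5}$ ($j = 6 \cdot \frac{1}{10} = \frac{3}{5} \approx 0.6$)
$F{\left(A,c \right)} = \frac{3 c}{5}$
$w{\left(E \right)} = -2 + E \left(32 + E\right)$ ($w{\left(E \right)} = -2 + E \left(E + 32\right) = -2 + E \left(32 + E\right)$)
$w{\left(F{\left(-4,k{\left(4,g \right)} \right)} \right)} \left(-5\right) = \left(-2 + \left(\frac{3 \cdot 3^{2}}{5}\right)^{2} + 32 \frac{3 \cdot 3^{2}}{5}\right) \left(-5\right) = \left(-2 + \left(\frac{3}{5} \cdot 9\right)^{2} + 32 \cdot \frac{3}{5} \cdot 9\right) \left(-5\right) = \left(-2 + \left(\frac{27}{5}\right)^{2} + 32 \cdot \frac{27}{5}\right) \left(-5\right) = \left(-2 + \frac{729}{25} + \frac{864}{5}\right) \left(-5\right) = \frac{4999}{25} \left(-5\right) = - \frac{4999}{5}$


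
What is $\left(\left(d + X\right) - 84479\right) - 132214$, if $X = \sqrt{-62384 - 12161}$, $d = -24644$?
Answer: $-241337 + i \sqrt{74545} \approx -2.4134 \cdot 10^{5} + 273.03 i$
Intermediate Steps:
$X = i \sqrt{74545}$ ($X = \sqrt{-74545} = i \sqrt{74545} \approx 273.03 i$)
$\left(\left(d + X\right) - 84479\right) - 132214 = \left(\left(-24644 + i \sqrt{74545}\right) - 84479\right) - 132214 = \left(-109123 + i \sqrt{74545}\right) - 132214 = -241337 + i \sqrt{74545}$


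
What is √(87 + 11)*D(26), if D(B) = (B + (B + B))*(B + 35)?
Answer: 33306*√2 ≈ 47102.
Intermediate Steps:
D(B) = 3*B*(35 + B) (D(B) = (B + 2*B)*(35 + B) = (3*B)*(35 + B) = 3*B*(35 + B))
√(87 + 11)*D(26) = √(87 + 11)*(3*26*(35 + 26)) = √98*(3*26*61) = (7*√2)*4758 = 33306*√2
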